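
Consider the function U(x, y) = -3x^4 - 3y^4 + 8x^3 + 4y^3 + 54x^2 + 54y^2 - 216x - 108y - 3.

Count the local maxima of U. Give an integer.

4

U separates as a function of x plus a function of y, so ∇U=0 decouples.
∂U/∂x = -12(x - 3)(x - 2)(x + 3) = 0 at x ∈ {-3, 2, 3}; ∂U/∂y = -12(y - 3)(y - 1)(y + 3) = 0 at y ∈ {-3, 1, 3}.
The Hessian is diagonal: diag(U_xx, U_yy). Second derivatives: U_xx(-3)=-360, U_xx(2)=60, U_xx(3)=-72; U_yy(-3)=-288, U_yy(1)=96, U_yy(3)=-144.
Local maxima occur where both diagonal entries negative: (-3, -3), (-3, 3), (3, -3), (3, 3). Count: 4.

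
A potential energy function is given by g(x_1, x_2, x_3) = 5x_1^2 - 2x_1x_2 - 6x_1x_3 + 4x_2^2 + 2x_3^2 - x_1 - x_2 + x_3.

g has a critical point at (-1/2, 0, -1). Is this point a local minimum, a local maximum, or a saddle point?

local minimum

The Hessian is constant: H = [[10, -2, -6], [-2, 8, 0], [-6, 0, 4]].
Leading principal minors: Δ₁ = 10, Δ₂ = 76, Δ₃ = 16.
All leading minors are positive, so H is positive definite: a local minimum.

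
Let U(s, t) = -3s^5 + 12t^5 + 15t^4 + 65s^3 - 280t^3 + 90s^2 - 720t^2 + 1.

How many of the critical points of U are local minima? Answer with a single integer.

U separates as a function of s plus a function of t, so ∇U=0 decouples.
∂U/∂s = -15s(s - 4)(s + 1)(s + 3) = 0 at s ∈ {-3, -1, 0, 4}; ∂U/∂t = 60t(t - 4)(t + 2)(t + 3) = 0 at t ∈ {-3, -2, 0, 4}.
The Hessian is diagonal: diag(U_ss, U_tt). Second derivatives: U_ss(-3)=630, U_ss(-1)=-150, U_ss(0)=180, U_ss(4)=-2100; U_tt(-3)=-1260, U_tt(-2)=720, U_tt(0)=-1440, U_tt(4)=10080.
Local minima occur where both diagonal entries positive: (-3, -2), (-3, 4), (0, -2), (0, 4). Count: 4.

4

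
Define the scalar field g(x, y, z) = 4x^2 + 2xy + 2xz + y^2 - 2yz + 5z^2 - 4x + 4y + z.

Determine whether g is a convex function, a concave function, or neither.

g is quadratic, so its Hessian is the constant matrix H = [[8, 2, 2], [2, 2, -2], [2, -2, 10]].
Leading principal minors: 8, 12, 64.
All positive ⇒ H ≻ 0 ⇒ convex.

convex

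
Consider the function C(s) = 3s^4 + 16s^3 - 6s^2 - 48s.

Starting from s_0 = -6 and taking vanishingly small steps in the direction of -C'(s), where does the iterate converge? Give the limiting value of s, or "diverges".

-4

C'(s) = 12(s - 1)(s + 1)(s + 4), so C'(-6) = -840.
Gradient descent moves in the -C' direction, i.e. s is increasing.
The nearest critical point in that direction is s = -4, where C'' = 180 > 0 (a local minimum). The iterate converges there.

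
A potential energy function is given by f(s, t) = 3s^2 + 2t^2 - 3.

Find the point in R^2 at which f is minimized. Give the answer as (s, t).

f(s,t) separates as P(s) + Q(t) − 3, so its minimum is min P + min Q − 3.
P'(s) = 6s vanishes at s ∈ {0}; Q'(t) = 4t vanishes at t ∈ {0}.
Local minima of P (where P''>0): P(0)=0. Local minima of Q: Q(0)=0.
So the global minimum of f is P(0) + Q(0) − 3 = 0 + 0 − 3 = -3, attained at (0, 0).

(0, 0)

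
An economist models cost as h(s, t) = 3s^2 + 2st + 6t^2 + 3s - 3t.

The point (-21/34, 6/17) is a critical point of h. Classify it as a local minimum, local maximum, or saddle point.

The Hessian of h is constant: H = [[6, 2], [2, 12]].
det(H) = 6·12 − 2² = 68.
det(H) > 0 and tr(H) = 18 > 0, so H is positive definite and the point is a local minimum.

local minimum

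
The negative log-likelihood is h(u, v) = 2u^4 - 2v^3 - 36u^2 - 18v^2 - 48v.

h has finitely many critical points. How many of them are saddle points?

h separates as a function of u plus a function of v, so ∇h=0 decouples.
∂h/∂u = 8u(u - 3)(u + 3) = 0 at u ∈ {-3, 0, 3}; ∂h/∂v = -6(v + 2)(v + 4) = 0 at v ∈ {-4, -2}.
The Hessian is diagonal: diag(h_uu, h_vv). Second derivatives: h_uu(-3)=144, h_uu(0)=-72, h_uu(3)=144; h_vv(-4)=12, h_vv(-2)=-12.
Saddle points occur where the two diagonal entries have opposite signs: (-3, -2), (0, -4), (3, -2). Count: 3.

3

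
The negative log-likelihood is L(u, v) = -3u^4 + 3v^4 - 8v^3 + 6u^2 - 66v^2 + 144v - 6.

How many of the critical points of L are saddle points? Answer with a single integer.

5

L separates as a function of u plus a function of v, so ∇L=0 decouples.
∂L/∂u = -12u(u - 1)(u + 1) = 0 at u ∈ {-1, 0, 1}; ∂L/∂v = 12(v - 4)(v - 1)(v + 3) = 0 at v ∈ {-3, 1, 4}.
The Hessian is diagonal: diag(L_uu, L_vv). Second derivatives: L_uu(-1)=-24, L_uu(0)=12, L_uu(1)=-24; L_vv(-3)=336, L_vv(1)=-144, L_vv(4)=252.
Saddle points occur where the two diagonal entries have opposite signs: (-1, -3), (-1, 4), (0, 1), (1, -3), (1, 4). Count: 5.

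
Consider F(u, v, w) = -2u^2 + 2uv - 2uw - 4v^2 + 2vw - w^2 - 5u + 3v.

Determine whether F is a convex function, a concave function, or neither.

concave

F is quadratic, so its Hessian is the constant matrix H = [[-4, 2, -2], [2, -8, 2], [-2, 2, -2]].
Leading principal minors: -4, 28, -24.
Signs alternate −, +, − ⇒ H ≺ 0 ⇒ concave.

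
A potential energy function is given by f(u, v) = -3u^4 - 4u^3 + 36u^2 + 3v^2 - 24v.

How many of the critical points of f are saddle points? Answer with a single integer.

f separates as a function of u plus a function of v, so ∇f=0 decouples.
∂f/∂u = -12u(u - 2)(u + 3) = 0 at u ∈ {-3, 0, 2}; ∂f/∂v = 6(v - 4) = 0 at v ∈ {4}.
The Hessian is diagonal: diag(f_uu, f_vv). Second derivatives: f_uu(-3)=-180, f_uu(0)=72, f_uu(2)=-120; f_vv(4)=6.
Saddle points occur where the two diagonal entries have opposite signs: (-3, 4), (2, 4). Count: 2.

2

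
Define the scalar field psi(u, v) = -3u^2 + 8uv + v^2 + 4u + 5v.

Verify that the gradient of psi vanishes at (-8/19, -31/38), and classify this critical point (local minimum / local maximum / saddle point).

∇psi = (-6u + 8v + 4, 8u + 2v + 5); substituting (-8/19, -31/38) gives ∇psi = (0, 0), so (-8/19, -31/38) is indeed a critical point.
The Hessian of psi is constant: H = [[-6, 8], [8, 2]].
det(H) = (-6)·2 − 8² = -76.
Since det(H) < 0, H is indefinite and the critical point is a saddle point.

saddle point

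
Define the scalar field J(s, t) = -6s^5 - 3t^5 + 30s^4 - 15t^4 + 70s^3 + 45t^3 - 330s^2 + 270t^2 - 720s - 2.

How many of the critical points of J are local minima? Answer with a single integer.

J separates as a function of s plus a function of t, so ∇J=0 decouples.
∂J/∂s = -30(s - 4)(s - 3)(s + 1)(s + 2) = 0 at s ∈ {-2, -1, 3, 4}; ∂J/∂t = -15t(t - 3)(t + 3)(t + 4) = 0 at t ∈ {-4, -3, 0, 3}.
The Hessian is diagonal: diag(J_ss, J_tt). Second derivatives: J_ss(-2)=900, J_ss(-1)=-600, J_ss(3)=600, J_ss(4)=-900; J_tt(-4)=420, J_tt(-3)=-270, J_tt(0)=540, J_tt(3)=-1890.
Local minima occur where both diagonal entries positive: (-2, -4), (-2, 0), (3, -4), (3, 0). Count: 4.

4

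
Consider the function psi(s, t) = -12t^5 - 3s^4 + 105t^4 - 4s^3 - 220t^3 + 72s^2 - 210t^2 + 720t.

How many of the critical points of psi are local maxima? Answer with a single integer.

4

psi separates as a function of s plus a function of t, so ∇psi=0 decouples.
∂psi/∂s = -12s(s - 3)(s + 4) = 0 at s ∈ {-4, 0, 3}; ∂psi/∂t = -60(t - 4)(t - 3)(t - 1)(t + 1) = 0 at t ∈ {-1, 1, 3, 4}.
The Hessian is diagonal: diag(psi_ss, psi_tt). Second derivatives: psi_ss(-4)=-336, psi_ss(0)=144, psi_ss(3)=-252; psi_tt(-1)=2400, psi_tt(1)=-720, psi_tt(3)=480, psi_tt(4)=-900.
Local maxima occur where both diagonal entries negative: (-4, 1), (-4, 4), (3, 1), (3, 4). Count: 4.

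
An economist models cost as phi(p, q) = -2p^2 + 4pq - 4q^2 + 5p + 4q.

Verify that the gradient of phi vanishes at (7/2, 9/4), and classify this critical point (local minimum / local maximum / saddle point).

local maximum

∇phi = (-4p + 4q + 5, 4p - 8q + 4); substituting (7/2, 9/4) gives ∇phi = (0, 0), so (7/2, 9/4) is indeed a critical point.
The Hessian of phi is constant: H = [[-4, 4], [4, -8]].
det(H) = (-4)·(-8) − 4² = 16.
det(H) > 0 and tr(H) = -12 < 0, so H is negative definite and the point is a local maximum.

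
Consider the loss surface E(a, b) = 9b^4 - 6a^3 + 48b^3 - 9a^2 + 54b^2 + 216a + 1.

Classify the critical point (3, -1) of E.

local maximum

The mixed partial ∂²E/∂a∂b is 0, so the Hessian at any point is diag(E_aa, E_bb) = diag(-18(2a + 1), 36(3b^2 + 8b + 3)).
At (3, -1): H = diag(-126, -72).
Both eigenvalues are negative, so H is negative definite: a local maximum.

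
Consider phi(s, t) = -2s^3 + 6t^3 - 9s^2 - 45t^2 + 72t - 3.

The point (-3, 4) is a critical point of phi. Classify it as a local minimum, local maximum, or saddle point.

The mixed partial ∂²phi/∂s∂t is 0, so the Hessian at any point is diag(phi_ss, phi_tt) = diag(-6(2s + 3), 18(2t - 5)).
At (-3, 4): H = diag(18, 54).
Both eigenvalues are positive, so H is positive definite: a local minimum.

local minimum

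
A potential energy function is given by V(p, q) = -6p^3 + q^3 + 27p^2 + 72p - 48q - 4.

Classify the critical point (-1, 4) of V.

local minimum

The mixed partial ∂²V/∂p∂q is 0, so the Hessian at any point is diag(V_pp, V_qq) = diag(18(-2p + 3), 6q).
At (-1, 4): H = diag(90, 24).
Both eigenvalues are positive, so H is positive definite: a local minimum.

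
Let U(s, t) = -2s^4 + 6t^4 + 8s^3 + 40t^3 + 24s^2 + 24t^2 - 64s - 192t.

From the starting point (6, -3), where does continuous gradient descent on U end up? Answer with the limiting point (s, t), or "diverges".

diverges

U is separable, so gradient descent decouples: s follows -∂U/∂s, t follows -∂U/∂t.
∂U/∂s = -8(s - 4)(s - 1)(s + 2); at s=6 this is -640, so s increases.
∂U/∂t = 24(t - 1)(t + 2)(t + 4); at t=-3 this is 96, so t decreases.
The s-coordinate has no critical point in that direction and runs off to infinity.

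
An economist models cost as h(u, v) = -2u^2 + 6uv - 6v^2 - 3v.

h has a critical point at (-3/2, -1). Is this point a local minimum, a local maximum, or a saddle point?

local maximum

The Hessian of h is constant: H = [[-4, 6], [6, -12]].
det(H) = (-4)·(-12) − 6² = 12.
det(H) > 0 and tr(H) = -16 < 0, so H is negative definite and the point is a local maximum.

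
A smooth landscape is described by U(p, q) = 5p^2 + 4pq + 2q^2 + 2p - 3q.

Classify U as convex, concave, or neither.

U is quadratic, so its Hessian is the constant matrix H = [[10, 4], [4, 4]].
det(H) = 24, tr(H) = 14.
det(H) > 0 and tr(H) > 0, so H is positive definite everywhere: convex.

convex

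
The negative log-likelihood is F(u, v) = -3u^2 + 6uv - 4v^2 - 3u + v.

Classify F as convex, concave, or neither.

concave

F is quadratic, so its Hessian is the constant matrix H = [[-6, 6], [6, -8]].
det(H) = 12, tr(H) = -14.
det(H) > 0 and tr(H) < 0, so H is negative definite everywhere: concave.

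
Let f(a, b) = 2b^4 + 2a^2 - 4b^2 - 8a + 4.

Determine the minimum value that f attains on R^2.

-6

f(a,b) separates as P(a) + Q(b) + 4, so its minimum is min P + min Q + 4.
P'(a) = 4a - 8 vanishes at a ∈ {2}; Q'(b) = 8b(b - 1)(b + 1) vanishes at b ∈ {-1, 0, 1}.
Local minima of P (where P''>0): P(2)=-8. Local minima of Q: Q(-1)=-2, Q(1)=-2.
So the global minimum of f is P(2) + Q(-1) + 4 = -8 − 2 + 4 = -6, attained at (2, -1).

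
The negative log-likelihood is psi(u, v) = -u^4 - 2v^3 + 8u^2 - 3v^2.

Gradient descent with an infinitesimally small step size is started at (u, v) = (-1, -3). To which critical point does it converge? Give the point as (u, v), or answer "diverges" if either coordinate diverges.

(0, -1)

psi is separable, so gradient descent decouples: u follows -∂psi/∂u, v follows -∂psi/∂v.
∂psi/∂u = -4u(u - 2)(u + 2); at u=-1 this is -12, so u increases.
∂psi/∂v = -6v(v + 1); at v=-3 this is -36, so v increases.
u converges to its nearest critical value 0 (a local min of the u-part); v converges to -1. The iterate converges to (0, -1).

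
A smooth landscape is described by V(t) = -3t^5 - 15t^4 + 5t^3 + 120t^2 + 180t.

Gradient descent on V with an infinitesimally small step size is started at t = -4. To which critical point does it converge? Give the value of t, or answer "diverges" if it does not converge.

V'(t) = -15(t - 2)(t + 1)(t + 2)(t + 3), so V'(-4) = -540.
Gradient descent moves in the -V' direction, i.e. t is increasing.
The nearest critical point in that direction is t = -3, where V'' = 150 > 0 (a local minimum). The iterate converges there.

-3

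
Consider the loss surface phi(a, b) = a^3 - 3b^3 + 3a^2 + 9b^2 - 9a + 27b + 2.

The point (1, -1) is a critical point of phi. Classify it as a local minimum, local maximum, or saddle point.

local minimum

The mixed partial ∂²phi/∂a∂b is 0, so the Hessian at any point is diag(phi_aa, phi_bb) = diag(6(a + 1), 18(-b + 1)).
At (1, -1): H = diag(12, 36).
Both eigenvalues are positive, so H is positive definite: a local minimum.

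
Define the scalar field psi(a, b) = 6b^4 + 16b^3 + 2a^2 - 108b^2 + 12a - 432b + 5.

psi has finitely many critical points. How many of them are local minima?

psi separates as a function of a plus a function of b, so ∇psi=0 decouples.
∂psi/∂a = 4(a + 3) = 0 at a ∈ {-3}; ∂psi/∂b = 24(b - 3)(b + 2)(b + 3) = 0 at b ∈ {-3, -2, 3}.
The Hessian is diagonal: diag(psi_aa, psi_bb). Second derivatives: psi_aa(-3)=4; psi_bb(-3)=144, psi_bb(-2)=-120, psi_bb(3)=720.
Local minima occur where both diagonal entries positive: (-3, -3), (-3, 3). Count: 2.

2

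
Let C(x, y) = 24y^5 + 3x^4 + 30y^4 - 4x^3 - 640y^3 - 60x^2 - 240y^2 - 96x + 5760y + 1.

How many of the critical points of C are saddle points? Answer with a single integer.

C separates as a function of x plus a function of y, so ∇C=0 decouples.
∂C/∂x = 12(x - 4)(x + 1)(x + 2) = 0 at x ∈ {-2, -1, 4}; ∂C/∂y = 120(y - 3)(y - 2)(y + 2)(y + 4) = 0 at y ∈ {-4, -2, 2, 3}.
The Hessian is diagonal: diag(C_xx, C_yy). Second derivatives: C_xx(-2)=72, C_xx(-1)=-60, C_xx(4)=360; C_yy(-4)=-10080, C_yy(-2)=4800, C_yy(2)=-2880, C_yy(3)=4200.
Saddle points occur where the two diagonal entries have opposite signs: (-2, -4), (-2, 2), (-1, -2), (-1, 3), (4, -4), (4, 2). Count: 6.

6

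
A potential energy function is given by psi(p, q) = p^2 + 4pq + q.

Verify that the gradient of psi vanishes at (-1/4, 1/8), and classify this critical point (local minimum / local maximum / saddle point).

saddle point

∇psi = (2p + 4q, 4p + 1); substituting (-1/4, 1/8) gives ∇psi = (0, 0), so (-1/4, 1/8) is indeed a critical point.
The Hessian of psi is constant: H = [[2, 4], [4, 0]].
det(H) = 2·0 − 4² = -16.
Since det(H) < 0, H is indefinite and the critical point is a saddle point.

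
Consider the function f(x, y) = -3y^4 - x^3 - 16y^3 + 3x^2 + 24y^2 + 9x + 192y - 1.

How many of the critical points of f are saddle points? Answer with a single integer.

3

f separates as a function of x plus a function of y, so ∇f=0 decouples.
∂f/∂x = -3(x - 3)(x + 1) = 0 at x ∈ {-1, 3}; ∂f/∂y = -12(y - 2)(y + 2)(y + 4) = 0 at y ∈ {-4, -2, 2}.
The Hessian is diagonal: diag(f_xx, f_yy). Second derivatives: f_xx(-1)=12, f_xx(3)=-12; f_yy(-4)=-144, f_yy(-2)=96, f_yy(2)=-288.
Saddle points occur where the two diagonal entries have opposite signs: (-1, -4), (-1, 2), (3, -2). Count: 3.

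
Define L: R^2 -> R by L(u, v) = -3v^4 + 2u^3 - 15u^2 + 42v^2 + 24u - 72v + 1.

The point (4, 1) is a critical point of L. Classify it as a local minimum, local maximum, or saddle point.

local minimum

The mixed partial ∂²L/∂u∂v is 0, so the Hessian at any point is diag(L_uu, L_vv) = diag(6(2u - 5), 12(-3v^2 + 7)).
At (4, 1): H = diag(18, 48).
Both eigenvalues are positive, so H is positive definite: a local minimum.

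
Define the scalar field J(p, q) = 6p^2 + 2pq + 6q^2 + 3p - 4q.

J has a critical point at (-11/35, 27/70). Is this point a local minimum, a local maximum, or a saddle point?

The Hessian of J is constant: H = [[12, 2], [2, 12]].
det(H) = 12·12 − 2² = 140.
det(H) > 0 and tr(H) = 24 > 0, so H is positive definite and the point is a local minimum.

local minimum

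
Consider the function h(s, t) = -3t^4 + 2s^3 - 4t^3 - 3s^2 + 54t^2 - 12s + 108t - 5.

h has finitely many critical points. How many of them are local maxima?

h separates as a function of s plus a function of t, so ∇h=0 decouples.
∂h/∂s = 6(s - 2)(s + 1) = 0 at s ∈ {-1, 2}; ∂h/∂t = -12(t - 3)(t + 1)(t + 3) = 0 at t ∈ {-3, -1, 3}.
The Hessian is diagonal: diag(h_ss, h_tt). Second derivatives: h_ss(-1)=-18, h_ss(2)=18; h_tt(-3)=-144, h_tt(-1)=96, h_tt(3)=-288.
Local maxima occur where both diagonal entries negative: (-1, -3), (-1, 3). Count: 2.

2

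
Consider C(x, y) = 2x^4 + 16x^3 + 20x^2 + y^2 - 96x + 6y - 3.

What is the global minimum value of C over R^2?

-70

C(x,y) separates as P(x) + Q(y) − 3, so its minimum is min P + min Q − 3.
P'(x) = 8(x - 1)(x + 3)(x + 4) vanishes at x ∈ {-4, -3, 1}; Q'(y) = 2y + 6 vanishes at y ∈ {-3}.
Local minima of P (where P''>0): P(-4)=192, P(1)=-58. Local minima of Q: Q(-3)=-9.
So the global minimum of C is P(1) + Q(-3) − 3 = -58 − 9 − 3 = -70, attained at (1, -3).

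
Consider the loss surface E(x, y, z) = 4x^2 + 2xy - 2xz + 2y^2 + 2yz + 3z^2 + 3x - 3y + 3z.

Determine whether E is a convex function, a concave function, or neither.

convex

E is quadratic, so its Hessian is the constant matrix H = [[8, 2, -2], [2, 4, 2], [-2, 2, 6]].
Leading principal minors: 8, 28, 104.
All positive ⇒ H ≻ 0 ⇒ convex.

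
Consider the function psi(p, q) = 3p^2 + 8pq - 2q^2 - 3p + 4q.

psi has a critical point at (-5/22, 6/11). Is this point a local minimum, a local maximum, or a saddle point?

The Hessian of psi is constant: H = [[6, 8], [8, -4]].
det(H) = 6·(-4) − 8² = -88.
Since det(H) < 0, H is indefinite and the critical point is a saddle point.

saddle point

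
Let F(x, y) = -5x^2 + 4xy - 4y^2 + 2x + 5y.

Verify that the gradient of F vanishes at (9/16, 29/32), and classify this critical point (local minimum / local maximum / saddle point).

∇F = (-10x + 4y + 2, 4x - 8y + 5); substituting (9/16, 29/32) gives ∇F = (0, 0), so (9/16, 29/32) is indeed a critical point.
The Hessian of F is constant: H = [[-10, 4], [4, -8]].
det(H) = (-10)·(-8) − 4² = 64.
det(H) > 0 and tr(H) = -18 < 0, so H is negative definite and the point is a local maximum.

local maximum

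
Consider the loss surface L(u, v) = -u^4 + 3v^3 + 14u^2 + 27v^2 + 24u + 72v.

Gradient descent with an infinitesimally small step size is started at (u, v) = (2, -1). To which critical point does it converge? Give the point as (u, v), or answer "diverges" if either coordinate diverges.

(-1, -2)

L is separable, so gradient descent decouples: u follows -∂L/∂u, v follows -∂L/∂v.
∂L/∂u = -4(u - 3)(u + 1)(u + 2); at u=2 this is 48, so u decreases.
∂L/∂v = 9(v + 2)(v + 4); at v=-1 this is 27, so v decreases.
u converges to its nearest critical value -1 (a local min of the u-part); v converges to -2. The iterate converges to (-1, -2).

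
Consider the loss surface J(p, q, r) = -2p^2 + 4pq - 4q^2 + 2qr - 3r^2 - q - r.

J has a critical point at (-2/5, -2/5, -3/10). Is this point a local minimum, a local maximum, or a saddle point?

The Hessian is constant: H = [[-4, 4, 0], [4, -8, 2], [0, 2, -6]].
Leading principal minors: Δ₁ = -4, Δ₂ = 16, Δ₃ = -80.
The minors alternate sign starting negative (−, +, −), so H is negative definite: a local maximum.

local maximum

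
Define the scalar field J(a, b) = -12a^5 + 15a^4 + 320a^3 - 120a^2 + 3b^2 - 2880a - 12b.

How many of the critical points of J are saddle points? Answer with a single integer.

J separates as a function of a plus a function of b, so ∇J=0 decouples.
∂J/∂a = -60(a - 4)(a - 2)(a + 2)(a + 3) = 0 at a ∈ {-3, -2, 2, 4}; ∂J/∂b = 6(b - 2) = 0 at b ∈ {2}.
The Hessian is diagonal: diag(J_aa, J_bb). Second derivatives: J_aa(-3)=2100, J_aa(-2)=-1440, J_aa(2)=2400, J_aa(4)=-5040; J_bb(2)=6.
Saddle points occur where the two diagonal entries have opposite signs: (-2, 2), (4, 2). Count: 2.

2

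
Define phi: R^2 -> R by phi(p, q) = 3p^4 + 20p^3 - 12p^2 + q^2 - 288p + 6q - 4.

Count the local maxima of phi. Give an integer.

phi separates as a function of p plus a function of q, so ∇phi=0 decouples.
∂phi/∂p = 12(p - 2)(p + 3)(p + 4) = 0 at p ∈ {-4, -3, 2}; ∂phi/∂q = 2(q + 3) = 0 at q ∈ {-3}.
The Hessian is diagonal: diag(phi_pp, phi_qq). Second derivatives: phi_pp(-4)=72, phi_pp(-3)=-60, phi_pp(2)=360; phi_qq(-3)=2.
Local maxima occur where both diagonal entries negative: none. Count: 0.

0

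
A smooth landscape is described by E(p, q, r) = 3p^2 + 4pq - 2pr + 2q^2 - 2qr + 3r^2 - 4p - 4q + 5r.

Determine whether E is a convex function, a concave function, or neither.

convex

E is quadratic, so its Hessian is the constant matrix H = [[6, 4, -2], [4, 4, -2], [-2, -2, 6]].
Leading principal minors: 6, 8, 40.
All positive ⇒ H ≻ 0 ⇒ convex.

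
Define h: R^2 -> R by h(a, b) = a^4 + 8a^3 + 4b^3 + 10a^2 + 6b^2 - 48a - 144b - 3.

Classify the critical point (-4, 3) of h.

The mixed partial ∂²h/∂a∂b is 0, so the Hessian at any point is diag(h_aa, h_bb) = diag(4(3a^2 + 12a + 5), 12(2b + 1)).
At (-4, 3): H = diag(20, 84).
Both eigenvalues are positive, so H is positive definite: a local minimum.

local minimum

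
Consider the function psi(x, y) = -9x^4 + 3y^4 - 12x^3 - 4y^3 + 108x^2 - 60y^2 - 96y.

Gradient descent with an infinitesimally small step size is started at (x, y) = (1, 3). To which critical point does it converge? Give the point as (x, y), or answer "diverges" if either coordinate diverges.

(0, 4)

psi is separable, so gradient descent decouples: x follows -∂psi/∂x, y follows -∂psi/∂y.
∂psi/∂x = -36x(x - 2)(x + 3); at x=1 this is 144, so x decreases.
∂psi/∂y = 12(y - 4)(y + 1)(y + 2); at y=3 this is -240, so y increases.
x converges to its nearest critical value 0 (a local min of the x-part); y converges to 4. The iterate converges to (0, 4).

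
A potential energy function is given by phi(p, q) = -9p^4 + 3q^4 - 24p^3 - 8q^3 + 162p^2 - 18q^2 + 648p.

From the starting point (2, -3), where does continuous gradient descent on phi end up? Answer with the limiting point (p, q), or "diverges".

(-2, -1)

phi is separable, so gradient descent decouples: p follows -∂phi/∂p, q follows -∂phi/∂q.
∂phi/∂p = -36(p - 3)(p + 2)(p + 3); at p=2 this is 720, so p decreases.
∂phi/∂q = 12q(q - 3)(q + 1); at q=-3 this is -432, so q increases.
p converges to its nearest critical value -2 (a local min of the p-part); q converges to -1. The iterate converges to (-2, -1).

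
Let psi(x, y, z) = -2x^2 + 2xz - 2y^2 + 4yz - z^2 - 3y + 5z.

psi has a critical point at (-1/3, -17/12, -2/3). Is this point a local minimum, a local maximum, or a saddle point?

saddle point

The Hessian is constant: H = [[-4, 0, 2], [0, -4, 4], [2, 4, -2]].
Leading principal minors: Δ₁ = -4, Δ₂ = 16, Δ₃ = 48.
The minors fit neither the all-positive nor the alternating-sign pattern, so H is indefinite: a saddle point.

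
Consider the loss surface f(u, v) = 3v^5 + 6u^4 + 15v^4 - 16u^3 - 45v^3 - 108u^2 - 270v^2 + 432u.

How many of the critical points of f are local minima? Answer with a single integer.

f separates as a function of u plus a function of v, so ∇f=0 decouples.
∂f/∂u = 24(u - 3)(u - 2)(u + 3) = 0 at u ∈ {-3, 2, 3}; ∂f/∂v = 15v(v - 3)(v + 3)(v + 4) = 0 at v ∈ {-4, -3, 0, 3}.
The Hessian is diagonal: diag(f_uu, f_vv). Second derivatives: f_uu(-3)=720, f_uu(2)=-120, f_uu(3)=144; f_vv(-4)=-420, f_vv(-3)=270, f_vv(0)=-540, f_vv(3)=1890.
Local minima occur where both diagonal entries positive: (-3, -3), (-3, 3), (3, -3), (3, 3). Count: 4.

4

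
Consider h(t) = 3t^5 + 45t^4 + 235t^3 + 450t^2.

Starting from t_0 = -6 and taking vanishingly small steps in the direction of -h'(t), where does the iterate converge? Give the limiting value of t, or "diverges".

h'(t) = 15t(t + 3)(t + 4)(t + 5), so h'(-6) = 540.
Gradient descent moves in the -h' direction, i.e. t is decreasing.
There is no critical point below t=-6, and h' keeps the same sign, so the iterate runs off to −∞.

diverges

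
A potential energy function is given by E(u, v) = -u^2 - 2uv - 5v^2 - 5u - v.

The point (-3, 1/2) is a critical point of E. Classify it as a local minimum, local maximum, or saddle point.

The Hessian of E is constant: H = [[-2, -2], [-2, -10]].
det(H) = (-2)·(-10) − (-2)² = 16.
det(H) > 0 and tr(H) = -12 < 0, so H is negative definite and the point is a local maximum.

local maximum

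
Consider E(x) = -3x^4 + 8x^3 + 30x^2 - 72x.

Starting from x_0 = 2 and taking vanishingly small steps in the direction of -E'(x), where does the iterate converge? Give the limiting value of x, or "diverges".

E'(x) = -12(x - 3)(x - 1)(x + 2), so E'(2) = 48.
Gradient descent moves in the -E' direction, i.e. x is decreasing.
The nearest critical point in that direction is x = 1, where E'' = 72 > 0 (a local minimum). The iterate converges there.

1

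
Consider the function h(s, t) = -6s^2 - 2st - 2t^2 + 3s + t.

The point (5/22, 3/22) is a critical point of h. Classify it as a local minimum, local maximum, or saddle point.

The Hessian of h is constant: H = [[-12, -2], [-2, -4]].
det(H) = (-12)·(-4) − (-2)² = 44.
det(H) > 0 and tr(H) = -16 < 0, so H is negative definite and the point is a local maximum.

local maximum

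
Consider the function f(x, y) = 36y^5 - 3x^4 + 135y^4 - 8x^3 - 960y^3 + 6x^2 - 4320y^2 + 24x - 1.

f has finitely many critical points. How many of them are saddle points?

f separates as a function of x plus a function of y, so ∇f=0 decouples.
∂f/∂x = -12(x - 1)(x + 1)(x + 2) = 0 at x ∈ {-2, -1, 1}; ∂f/∂y = 180y(y - 4)(y + 3)(y + 4) = 0 at y ∈ {-4, -3, 0, 4}.
The Hessian is diagonal: diag(f_xx, f_yy). Second derivatives: f_xx(-2)=-36, f_xx(-1)=24, f_xx(1)=-72; f_yy(-4)=-5760, f_yy(-3)=3780, f_yy(0)=-8640, f_yy(4)=40320.
Saddle points occur where the two diagonal entries have opposite signs: (-2, -3), (-2, 4), (-1, -4), (-1, 0), (1, -3), (1, 4). Count: 6.

6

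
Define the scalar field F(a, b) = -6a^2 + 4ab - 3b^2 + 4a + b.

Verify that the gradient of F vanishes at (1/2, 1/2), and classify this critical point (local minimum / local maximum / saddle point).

local maximum

∇F = (-12a + 4b + 4, 4a - 6b + 1); substituting (1/2, 1/2) gives ∇F = (0, 0), so (1/2, 1/2) is indeed a critical point.
The Hessian of F is constant: H = [[-12, 4], [4, -6]].
det(H) = (-12)·(-6) − 4² = 56.
det(H) > 0 and tr(H) = -18 < 0, so H is negative definite and the point is a local maximum.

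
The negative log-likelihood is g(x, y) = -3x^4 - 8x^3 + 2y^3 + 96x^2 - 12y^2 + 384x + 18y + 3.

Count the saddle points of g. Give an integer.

3

g separates as a function of x plus a function of y, so ∇g=0 decouples.
∂g/∂x = -12(x - 4)(x + 2)(x + 4) = 0 at x ∈ {-4, -2, 4}; ∂g/∂y = 6(y - 3)(y - 1) = 0 at y ∈ {1, 3}.
The Hessian is diagonal: diag(g_xx, g_yy). Second derivatives: g_xx(-4)=-192, g_xx(-2)=144, g_xx(4)=-576; g_yy(1)=-12, g_yy(3)=12.
Saddle points occur where the two diagonal entries have opposite signs: (-4, 3), (-2, 1), (4, 3). Count: 3.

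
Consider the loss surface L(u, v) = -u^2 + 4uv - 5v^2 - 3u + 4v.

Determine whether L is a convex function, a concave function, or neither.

L is quadratic, so its Hessian is the constant matrix H = [[-2, 4], [4, -10]].
det(H) = 4, tr(H) = -12.
det(H) > 0 and tr(H) < 0, so H is negative definite everywhere: concave.

concave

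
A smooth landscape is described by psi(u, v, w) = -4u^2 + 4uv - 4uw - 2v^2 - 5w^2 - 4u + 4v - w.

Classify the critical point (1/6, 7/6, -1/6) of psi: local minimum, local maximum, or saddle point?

local maximum

The Hessian is constant: H = [[-8, 4, -4], [4, -4, 0], [-4, 0, -10]].
Leading principal minors: Δ₁ = -8, Δ₂ = 16, Δ₃ = -96.
The minors alternate sign starting negative (−, +, −), so H is negative definite: a local maximum.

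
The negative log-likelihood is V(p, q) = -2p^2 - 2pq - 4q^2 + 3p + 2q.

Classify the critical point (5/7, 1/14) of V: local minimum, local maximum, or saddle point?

local maximum

The Hessian of V is constant: H = [[-4, -2], [-2, -8]].
det(H) = (-4)·(-8) − (-2)² = 28.
det(H) > 0 and tr(H) = -12 < 0, so H is negative definite and the point is a local maximum.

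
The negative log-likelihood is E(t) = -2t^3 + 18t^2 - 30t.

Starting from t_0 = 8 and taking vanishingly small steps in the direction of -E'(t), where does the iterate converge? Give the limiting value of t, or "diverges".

E'(t) = -6(t - 5)(t - 1), so E'(8) = -126.
Gradient descent moves in the -E' direction, i.e. t is increasing.
There is no critical point above t=8, and E' keeps the same sign, so the iterate runs off to +∞.

diverges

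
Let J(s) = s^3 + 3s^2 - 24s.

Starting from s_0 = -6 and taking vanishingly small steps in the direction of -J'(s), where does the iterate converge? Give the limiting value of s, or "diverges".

J'(s) = 3(s - 2)(s + 4), so J'(-6) = 48.
Gradient descent moves in the -J' direction, i.e. s is decreasing.
There is no critical point below s=-6, and J' keeps the same sign, so the iterate runs off to −∞.

diverges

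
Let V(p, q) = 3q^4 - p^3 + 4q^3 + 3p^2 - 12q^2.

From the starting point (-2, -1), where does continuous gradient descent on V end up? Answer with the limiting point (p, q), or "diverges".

(0, -2)

V is separable, so gradient descent decouples: p follows -∂V/∂p, q follows -∂V/∂q.
∂V/∂p = -3p(p - 2); at p=-2 this is -24, so p increases.
∂V/∂q = 12q(q - 1)(q + 2); at q=-1 this is 24, so q decreases.
p converges to its nearest critical value 0 (a local min of the p-part); q converges to -2. The iterate converges to (0, -2).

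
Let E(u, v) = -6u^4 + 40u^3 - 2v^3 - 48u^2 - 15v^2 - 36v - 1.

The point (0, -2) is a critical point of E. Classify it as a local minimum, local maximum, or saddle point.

The mixed partial ∂²E/∂u∂v is 0, so the Hessian at any point is diag(E_uu, E_vv) = diag(24(-3u^2 + 10u - 4), -6(2v + 5)).
At (0, -2): H = diag(-96, -6).
Both eigenvalues are negative, so H is negative definite: a local maximum.

local maximum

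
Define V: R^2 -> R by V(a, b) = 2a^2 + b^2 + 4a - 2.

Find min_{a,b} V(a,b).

-4

V(a,b) separates as P(a) + Q(b) − 2, so its minimum is min P + min Q − 2.
P'(a) = 4a + 4 vanishes at a ∈ {-1}; Q'(b) = 2b vanishes at b ∈ {0}.
Local minima of P (where P''>0): P(-1)=-2. Local minima of Q: Q(0)=0.
So the global minimum of V is P(-1) + Q(0) − 2 = -2 + 0 − 2 = -4, attained at (-1, 0).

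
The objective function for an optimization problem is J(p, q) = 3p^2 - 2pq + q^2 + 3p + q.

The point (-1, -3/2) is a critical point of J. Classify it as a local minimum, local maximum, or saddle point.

local minimum

The Hessian of J is constant: H = [[6, -2], [-2, 2]].
det(H) = 6·2 − (-2)² = 8.
det(H) > 0 and tr(H) = 8 > 0, so H is positive definite and the point is a local minimum.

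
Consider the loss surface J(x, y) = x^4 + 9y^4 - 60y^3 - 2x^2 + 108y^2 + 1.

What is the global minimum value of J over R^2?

J(x,y) separates as P(x) + Q(y) + 1, so its minimum is min P + min Q + 1.
P'(x) = 4x(x - 1)(x + 1) vanishes at x ∈ {-1, 0, 1}; Q'(y) = 36y(y - 3)(y - 2) vanishes at y ∈ {0, 2, 3}.
Local minima of P (where P''>0): P(-1)=-1, P(1)=-1. Local minima of Q: Q(0)=0, Q(3)=81.
So the global minimum of J is P(-1) + Q(0) + 1 = -1 + 0 + 1 = 0, attained at (-1, 0).

0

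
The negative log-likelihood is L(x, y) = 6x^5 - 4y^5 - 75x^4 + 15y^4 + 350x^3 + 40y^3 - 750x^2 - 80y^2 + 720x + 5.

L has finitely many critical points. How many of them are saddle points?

L separates as a function of x plus a function of y, so ∇L=0 decouples.
∂L/∂x = 30(x - 4)(x - 3)(x - 2)(x - 1) = 0 at x ∈ {1, 2, 3, 4}; ∂L/∂y = -20y(y - 4)(y - 1)(y + 2) = 0 at y ∈ {-2, 0, 1, 4}.
The Hessian is diagonal: diag(L_xx, L_yy). Second derivatives: L_xx(1)=-180, L_xx(2)=60, L_xx(3)=-60, L_xx(4)=180; L_yy(-2)=720, L_yy(0)=-160, L_yy(1)=180, L_yy(4)=-1440.
Saddle points occur where the two diagonal entries have opposite signs: (1, -2), (1, 1), (2, 0), (2, 4), (3, -2), (3, 1), (4, 0), (4, 4). Count: 8.

8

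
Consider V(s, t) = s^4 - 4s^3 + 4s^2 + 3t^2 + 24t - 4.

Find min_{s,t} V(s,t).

V(s,t) separates as P(s) + Q(t) − 4, so its minimum is min P + min Q − 4.
P'(s) = 4s(s - 2)(s - 1) vanishes at s ∈ {0, 1, 2}; Q'(t) = 6(t + 4) vanishes at t ∈ {-4}.
Local minima of P (where P''>0): P(0)=0, P(2)=0. Local minima of Q: Q(-4)=-48.
So the global minimum of V is P(0) + Q(-4) − 4 = 0 − 48 − 4 = -52, attained at (0, -4).

-52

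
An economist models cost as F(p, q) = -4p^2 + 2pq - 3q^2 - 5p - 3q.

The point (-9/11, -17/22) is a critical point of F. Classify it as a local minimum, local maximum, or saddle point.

local maximum

The Hessian of F is constant: H = [[-8, 2], [2, -6]].
det(H) = (-8)·(-6) − 2² = 44.
det(H) > 0 and tr(H) = -14 < 0, so H is negative definite and the point is a local maximum.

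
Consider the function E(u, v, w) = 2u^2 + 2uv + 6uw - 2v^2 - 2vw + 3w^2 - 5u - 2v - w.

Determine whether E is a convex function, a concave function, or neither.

E is quadratic, so its Hessian is the constant matrix H = [[4, 2, 6], [2, -4, -2], [6, -2, 6]].
Leading principal minors: 4, -20, -40.
Neither pattern holds ⇒ H is indefinite ⇒ neither convex nor concave.

neither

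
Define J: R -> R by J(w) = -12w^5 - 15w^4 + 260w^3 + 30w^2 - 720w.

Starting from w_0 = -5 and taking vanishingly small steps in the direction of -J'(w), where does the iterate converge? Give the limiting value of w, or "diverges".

-4

J'(w) = -60(w - 3)(w - 1)(w + 1)(w + 4), so J'(-5) = -11520.
Gradient descent moves in the -J' direction, i.e. w is increasing.
The nearest critical point in that direction is w = -4, where J'' = 6300 > 0 (a local minimum). The iterate converges there.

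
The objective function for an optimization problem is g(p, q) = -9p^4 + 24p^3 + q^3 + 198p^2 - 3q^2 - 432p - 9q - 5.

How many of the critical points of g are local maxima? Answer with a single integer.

2

g separates as a function of p plus a function of q, so ∇g=0 decouples.
∂g/∂p = -36(p - 4)(p - 1)(p + 3) = 0 at p ∈ {-3, 1, 4}; ∂g/∂q = 3(q - 3)(q + 1) = 0 at q ∈ {-1, 3}.
The Hessian is diagonal: diag(g_pp, g_qq). Second derivatives: g_pp(-3)=-1008, g_pp(1)=432, g_pp(4)=-756; g_qq(-1)=-12, g_qq(3)=12.
Local maxima occur where both diagonal entries negative: (-3, -1), (4, -1). Count: 2.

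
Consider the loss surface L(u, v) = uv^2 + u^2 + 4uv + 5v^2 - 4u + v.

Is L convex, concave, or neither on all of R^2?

The term uv^2 is cubic, so the Hessian is not constant.
∂²L/∂v² = 2u + 10, which takes both signs as u varies (negative for sufficiently negative u). A diagonal entry of the Hessian changing sign means the Hessian is neither positive- nor negative-semidefinite on all of R^2.

neither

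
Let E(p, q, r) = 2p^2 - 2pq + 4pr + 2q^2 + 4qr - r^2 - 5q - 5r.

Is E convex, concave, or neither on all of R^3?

E is quadratic, so its Hessian is the constant matrix H = [[4, -2, 4], [-2, 4, 4], [4, 4, -2]].
Leading principal minors: 4, 12, -216.
Neither pattern holds ⇒ H is indefinite ⇒ neither convex nor concave.

neither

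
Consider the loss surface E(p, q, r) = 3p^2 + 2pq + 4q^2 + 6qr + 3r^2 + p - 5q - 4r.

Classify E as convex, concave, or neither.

E is quadratic, so its Hessian is the constant matrix H = [[6, 2, 0], [2, 8, 6], [0, 6, 6]].
Leading principal minors: 6, 44, 48.
All positive ⇒ H ≻ 0 ⇒ convex.

convex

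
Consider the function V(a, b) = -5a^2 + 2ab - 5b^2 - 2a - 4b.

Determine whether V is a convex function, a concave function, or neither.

concave

V is quadratic, so its Hessian is the constant matrix H = [[-10, 2], [2, -10]].
det(H) = 96, tr(H) = -20.
det(H) > 0 and tr(H) < 0, so H is negative definite everywhere: concave.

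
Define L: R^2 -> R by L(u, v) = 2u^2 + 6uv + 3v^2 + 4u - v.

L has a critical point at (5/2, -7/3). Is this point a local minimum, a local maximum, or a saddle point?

The Hessian of L is constant: H = [[4, 6], [6, 6]].
det(H) = 4·6 − 6² = -12.
Since det(H) < 0, H is indefinite and the critical point is a saddle point.

saddle point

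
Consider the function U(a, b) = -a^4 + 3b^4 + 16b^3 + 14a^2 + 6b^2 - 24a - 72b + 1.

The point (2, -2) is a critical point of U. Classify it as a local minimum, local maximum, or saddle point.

local maximum

The mixed partial ∂²U/∂a∂b is 0, so the Hessian at any point is diag(U_aa, U_bb) = diag(4(-3a^2 + 7), 12(3b^2 + 8b + 1)).
At (2, -2): H = diag(-20, -36).
Both eigenvalues are negative, so H is negative definite: a local maximum.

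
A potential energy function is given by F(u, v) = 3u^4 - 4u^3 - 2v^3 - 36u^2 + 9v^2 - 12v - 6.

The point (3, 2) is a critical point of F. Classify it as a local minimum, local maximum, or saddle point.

The mixed partial ∂²F/∂u∂v is 0, so the Hessian at any point is diag(F_uu, F_vv) = diag(12(3u^2 - 2u - 6), 6(-2v + 3)).
At (3, 2): H = diag(180, -6).
The eigenvalues have opposite signs, so H is indefinite: a saddle point.

saddle point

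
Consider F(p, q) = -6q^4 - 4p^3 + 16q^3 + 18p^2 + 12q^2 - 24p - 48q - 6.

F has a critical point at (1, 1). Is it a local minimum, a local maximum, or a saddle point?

The mixed partial ∂²F/∂p∂q is 0, so the Hessian at any point is diag(F_pp, F_qq) = diag(12(-2p + 3), 24(-3q^2 + 4q + 1)).
At (1, 1): H = diag(12, 48).
Both eigenvalues are positive, so H is positive definite: a local minimum.

local minimum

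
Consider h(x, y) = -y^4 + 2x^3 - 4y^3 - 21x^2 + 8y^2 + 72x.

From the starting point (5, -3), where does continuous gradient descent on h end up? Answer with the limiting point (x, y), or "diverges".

(4, 0)

h is separable, so gradient descent decouples: x follows -∂h/∂x, y follows -∂h/∂y.
∂h/∂x = 6(x - 4)(x - 3); at x=5 this is 12, so x decreases.
∂h/∂y = -4y(y - 1)(y + 4); at y=-3 this is -48, so y increases.
x converges to its nearest critical value 4 (a local min of the x-part); y converges to 0. The iterate converges to (4, 0).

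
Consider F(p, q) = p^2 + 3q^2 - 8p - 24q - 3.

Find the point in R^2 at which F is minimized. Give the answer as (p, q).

(4, 4)

F(p,q) separates as A(p) + B(q) − 3, so its minimum is min A + min B − 3.
A'(p) = 2p - 8 vanishes at p ∈ {4}; B'(q) = 6q - 24 vanishes at q ∈ {4}.
Local minima of A (where A''>0): A(4)=-16. Local minima of B: B(4)=-48.
So the global minimum of F is A(4) + B(4) − 3 = -16 − 48 − 3 = -67, attained at (4, 4).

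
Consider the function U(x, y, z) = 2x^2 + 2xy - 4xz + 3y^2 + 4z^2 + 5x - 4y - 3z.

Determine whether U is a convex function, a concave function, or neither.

U is quadratic, so its Hessian is the constant matrix H = [[4, 2, -4], [2, 6, 0], [-4, 0, 8]].
Leading principal minors: 4, 20, 64.
All positive ⇒ H ≻ 0 ⇒ convex.

convex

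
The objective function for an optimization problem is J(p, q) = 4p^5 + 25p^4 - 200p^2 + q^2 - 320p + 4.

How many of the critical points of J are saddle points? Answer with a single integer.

2

J separates as a function of p plus a function of q, so ∇J=0 decouples.
∂J/∂p = 20(p - 2)(p + 1)(p + 2)(p + 4) = 0 at p ∈ {-4, -2, -1, 2}; ∂J/∂q = 2q = 0 at q ∈ {0}.
The Hessian is diagonal: diag(J_pp, J_qq). Second derivatives: J_pp(-4)=-720, J_pp(-2)=160, J_pp(-1)=-180, J_pp(2)=1440; J_qq(0)=2.
Saddle points occur where the two diagonal entries have opposite signs: (-4, 0), (-1, 0). Count: 2.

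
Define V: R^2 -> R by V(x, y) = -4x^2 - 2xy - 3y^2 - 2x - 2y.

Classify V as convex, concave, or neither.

V is quadratic, so its Hessian is the constant matrix H = [[-8, -2], [-2, -6]].
det(H) = 44, tr(H) = -14.
det(H) > 0 and tr(H) < 0, so H is negative definite everywhere: concave.

concave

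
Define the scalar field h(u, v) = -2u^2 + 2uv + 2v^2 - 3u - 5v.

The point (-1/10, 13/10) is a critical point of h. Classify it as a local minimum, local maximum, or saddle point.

The Hessian of h is constant: H = [[-4, 2], [2, 4]].
det(H) = (-4)·4 − 2² = -20.
Since det(H) < 0, H is indefinite and the critical point is a saddle point.

saddle point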